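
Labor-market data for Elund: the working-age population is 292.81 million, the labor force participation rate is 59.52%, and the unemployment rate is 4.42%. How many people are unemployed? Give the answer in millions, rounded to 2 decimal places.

Labor force = 0.5952 × 292.81 = 174.28 million.
Unemployed = 0.0442 × 174.28 ≈ 7.70 million.

About 7.70 million are unemployed.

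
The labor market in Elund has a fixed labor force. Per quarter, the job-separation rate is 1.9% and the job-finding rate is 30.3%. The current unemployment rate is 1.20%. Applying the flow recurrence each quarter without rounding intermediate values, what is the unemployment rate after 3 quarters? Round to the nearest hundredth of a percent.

Unemployment rate after three quarters ≈ 4.44%.

With a fixed labor force, u_{t+1} = u_t + s·(1−u_t) − f·u_t = u_t·(1−s−f) + s.
Here 1−s−f = 0.678 and s = 0.019.
u_1 = 0.012000 × 0.678 + 0.019 = 0.027136.
u_2 = 0.027136 × 0.678 + 0.019 = 0.037398.
u_3 = 0.037398 × 0.678 + 0.019 = 0.044356.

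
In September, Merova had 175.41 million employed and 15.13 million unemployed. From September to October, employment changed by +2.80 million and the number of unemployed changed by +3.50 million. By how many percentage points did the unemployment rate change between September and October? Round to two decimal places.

The unemployment rate changed by +1.52 percentage points.

September: labor force = 175.41 + 15.13 = 190.54; u = 15.13/190.54 = 7.94%.
October: labor force = 178.21 + 18.63 = 196.84; u = 18.63/196.84 = 9.46%.
Change = 9.46% − 7.94% = +1.52 pp.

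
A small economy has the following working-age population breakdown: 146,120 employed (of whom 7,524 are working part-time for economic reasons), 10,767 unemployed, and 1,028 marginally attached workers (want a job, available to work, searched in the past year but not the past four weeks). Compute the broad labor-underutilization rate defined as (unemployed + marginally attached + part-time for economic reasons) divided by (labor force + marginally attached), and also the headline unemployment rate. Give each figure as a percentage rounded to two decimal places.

Broad underutilization rate ≈ 12.23%; headline unemployment rate ≈ 6.86%.

Labor force = 146,120 + 10,767 = 156,887.
Numerator = 10,767 + 1,028 + 7,524 = 19,319.
Denominator = 156,887 + 1,028 = 157,915.
Broad rate = 19,319 / 157,915 = 12.23%.
Headline unemployment rate = 10,767 / 156,887 = 6.86%.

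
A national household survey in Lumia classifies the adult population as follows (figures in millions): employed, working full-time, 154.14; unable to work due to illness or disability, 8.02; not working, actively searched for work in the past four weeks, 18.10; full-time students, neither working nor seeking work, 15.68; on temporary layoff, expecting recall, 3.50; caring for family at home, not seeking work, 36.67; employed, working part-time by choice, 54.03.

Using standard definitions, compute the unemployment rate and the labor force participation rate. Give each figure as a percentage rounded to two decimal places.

Unemployment rate ≈ 9.40%; labor force participation rate ≈ 79.19%.

Employed = 154.14 + 54.03 = 208.17 million.
Unemployed = 18.10 + 3.50 = 21.60 million (jobless and actively searching, or on temporary layoff).
Labor force = 208.17 + 21.60 = 229.77 million.
Not in labor force = 8.02 + 15.68 + 36.67 = 60.37 million (those not working and not actively searching are outside the labor force).
Civilian working-age population = 229.77 + 60.37 = 290.14 million.
Unemployment rate = 21.60 / 229.77 = 9.40%.
Labor force participation rate = 229.77 / 290.14 = 79.19%.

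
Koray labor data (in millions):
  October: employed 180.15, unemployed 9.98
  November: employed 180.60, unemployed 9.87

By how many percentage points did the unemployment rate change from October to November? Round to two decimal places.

October: labor force = 180.15 + 9.98 = 190.13; u = 9.98/190.13 = 5.25%.
November: labor force = 180.60 + 9.87 = 190.47; u = 9.87/190.47 = 5.18%.
Change = 5.18% − 5.25% = −0.07 pp.

The unemployment rate changed by −0.07 percentage points.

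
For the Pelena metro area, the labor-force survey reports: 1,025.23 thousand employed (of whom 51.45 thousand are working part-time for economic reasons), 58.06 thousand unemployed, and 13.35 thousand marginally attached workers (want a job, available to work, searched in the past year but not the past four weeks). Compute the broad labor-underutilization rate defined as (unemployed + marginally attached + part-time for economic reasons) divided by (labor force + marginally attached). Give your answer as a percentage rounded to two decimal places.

Broad underutilization rate ≈ 11.20%.

Labor force = 1,025.23 + 58.06 = 1,083.29 thousand.
Numerator = 58.06 + 13.35 + 51.45 = 122.86 thousand.
Denominator = 1,083.29 + 13.35 = 1,096.64 thousand.
Broad rate = 122.86 / 1,096.64 = 11.20%.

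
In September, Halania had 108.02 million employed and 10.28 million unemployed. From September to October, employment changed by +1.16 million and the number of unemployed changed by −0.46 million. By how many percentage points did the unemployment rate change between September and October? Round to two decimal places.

The unemployment rate changed by −0.44 percentage points.

September: labor force = 108.02 + 10.28 = 118.30; u = 10.28/118.30 = 8.69%.
October: labor force = 109.18 + 9.82 = 119.00; u = 9.82/119.00 = 8.25%.
Change = 8.25% − 8.69% = −0.44 pp.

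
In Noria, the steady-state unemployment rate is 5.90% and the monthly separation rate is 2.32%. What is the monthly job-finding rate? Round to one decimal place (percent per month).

From u* = s/(s+f): f = s·(1−u)/u.
f = 2.32 × (1 − 0.0590) / 0.0590 = 2.1831 / 0.0590 ≈ 37.0% per month.

Job-finding rate ≈ 37.0% per month.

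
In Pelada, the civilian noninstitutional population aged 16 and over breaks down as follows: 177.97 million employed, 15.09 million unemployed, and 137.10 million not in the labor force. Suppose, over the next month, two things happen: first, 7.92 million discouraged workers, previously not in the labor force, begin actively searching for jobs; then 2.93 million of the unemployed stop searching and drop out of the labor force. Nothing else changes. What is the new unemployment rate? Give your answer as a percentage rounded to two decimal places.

Initially, labor force = 177.97 + 15.09 = 193.06 million, so u = 15.09/193.06 = 7.82%.
After the first change, unemployed and labor force both rise by 7.92 → E = 177.97, U = 23.01, labor force = 200.98 million.
After the second change, unemployed and labor force both fall by 2.93 → E = 177.97, U = 20.08, labor force = 198.05 million.
New unemployment rate = 20.08 / 198.05 = 10.14%.

New unemployment rate ≈ 10.14%.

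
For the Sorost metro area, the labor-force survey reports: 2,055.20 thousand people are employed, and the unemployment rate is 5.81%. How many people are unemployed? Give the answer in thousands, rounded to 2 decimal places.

About 126.77 thousand are unemployed.

Let U be the number unemployed. The labor force is E + U, and U/(E+U) = 0.0581.
So U = 0.0581 × 2,055.20 / (1 − 0.0581) = 119.4071 / 0.9419 ≈ 126.77 thousand.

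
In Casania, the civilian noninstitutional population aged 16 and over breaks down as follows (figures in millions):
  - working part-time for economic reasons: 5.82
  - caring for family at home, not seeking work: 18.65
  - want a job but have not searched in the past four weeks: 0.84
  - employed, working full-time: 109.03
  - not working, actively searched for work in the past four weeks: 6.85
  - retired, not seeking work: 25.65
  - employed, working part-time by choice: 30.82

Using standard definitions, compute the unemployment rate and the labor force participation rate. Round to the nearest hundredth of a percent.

Unemployment rate ≈ 4.49%; labor force participation rate ≈ 77.16%.

Employed = 5.82 + 109.03 + 30.82 = 145.67 million (anyone who worked, including part-time for economic reasons, counts as employed).
Unemployed = 6.85 million.
Labor force = 145.67 + 6.85 = 152.52 million.
Not in labor force = 18.65 + 0.84 + 25.65 = 45.14 million (those not working and not actively searching are outside the labor force — including those who want a job but have given up searching).
Civilian working-age population = 152.52 + 45.14 = 197.66 million.
Unemployment rate = 6.85 / 152.52 = 4.49%.
Labor force participation rate = 152.52 / 197.66 = 77.16%.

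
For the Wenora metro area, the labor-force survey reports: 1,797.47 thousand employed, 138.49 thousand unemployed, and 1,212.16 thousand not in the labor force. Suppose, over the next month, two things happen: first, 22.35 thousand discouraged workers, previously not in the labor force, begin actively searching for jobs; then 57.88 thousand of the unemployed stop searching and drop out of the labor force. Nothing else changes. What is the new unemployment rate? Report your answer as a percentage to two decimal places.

New unemployment rate ≈ 5.42%.

Initially, labor force = 1,797.47 + 138.49 = 1,935.96 thousand, so u = 138.49/1,935.96 = 7.15%.
After the first change, unemployed and labor force both rise by 22.35 → E = 1,797.47, U = 160.84, labor force = 1,958.31 thousand.
After the second change, unemployed and labor force both fall by 57.88 → E = 1,797.47, U = 102.96, labor force = 1,900.43 thousand.
New unemployment rate = 102.96 / 1,900.43 = 5.42%.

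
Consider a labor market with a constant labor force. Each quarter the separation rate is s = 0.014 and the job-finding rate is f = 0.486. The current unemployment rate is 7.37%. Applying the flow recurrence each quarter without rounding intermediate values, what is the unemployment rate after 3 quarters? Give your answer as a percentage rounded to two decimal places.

Unemployment rate after three quarters ≈ 3.37%.

With a fixed labor force, u_{t+1} = u_t + s·(1−u_t) − f·u_t = u_t·(1−s−f) + s.
Here 1−s−f = 0.500 and s = 0.014.
u_1 = 0.073700 × 0.500 + 0.014 = 0.050850.
u_2 = 0.050850 × 0.500 + 0.014 = 0.039425.
u_3 = 0.039425 × 0.500 + 0.014 = 0.033712.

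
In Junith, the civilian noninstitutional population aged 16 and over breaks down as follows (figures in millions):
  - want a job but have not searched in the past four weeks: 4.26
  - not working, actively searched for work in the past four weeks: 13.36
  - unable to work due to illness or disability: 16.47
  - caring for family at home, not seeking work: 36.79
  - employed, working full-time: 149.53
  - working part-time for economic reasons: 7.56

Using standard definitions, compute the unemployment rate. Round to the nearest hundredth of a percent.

Employed = 149.53 + 7.56 = 157.09 million (anyone who worked, including part-time for economic reasons, counts as employed).
Unemployed = 13.36 million.
Labor force = 157.09 + 13.36 = 170.45 million.
Unemployment rate = 13.36 / 170.45 = 7.84%.

Unemployment rate ≈ 7.84%.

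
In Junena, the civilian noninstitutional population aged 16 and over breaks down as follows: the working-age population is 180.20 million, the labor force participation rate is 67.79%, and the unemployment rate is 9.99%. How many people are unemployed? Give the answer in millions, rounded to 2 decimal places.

Labor force = 0.6779 × 180.20 = 122.16 million.
Unemployed = 0.0999 × 122.16 ≈ 12.20 million.

About 12.20 million are unemployed.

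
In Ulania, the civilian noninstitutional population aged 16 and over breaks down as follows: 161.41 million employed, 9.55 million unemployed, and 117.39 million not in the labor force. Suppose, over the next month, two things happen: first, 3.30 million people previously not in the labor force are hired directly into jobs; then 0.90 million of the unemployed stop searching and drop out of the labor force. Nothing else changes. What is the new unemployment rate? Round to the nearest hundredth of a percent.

Initially, labor force = 161.41 + 9.55 = 170.96 million, so u = 9.55/170.96 = 5.59%.
After the first change, employed and labor force both rise by 3.30; unemployed unchanged → E = 164.71, U = 9.55, labor force = 174.26 million.
After the second change, unemployed and labor force both fall by 0.90 → E = 164.71, U = 8.65, labor force = 173.36 million.
New unemployment rate = 8.65 / 173.36 = 4.99%.

New unemployment rate ≈ 4.99%.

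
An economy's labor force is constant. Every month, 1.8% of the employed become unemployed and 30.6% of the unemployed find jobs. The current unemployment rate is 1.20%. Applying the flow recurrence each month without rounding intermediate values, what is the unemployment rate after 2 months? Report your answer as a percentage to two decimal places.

Unemployment rate after two months ≈ 3.57%.

With a fixed labor force, u_{t+1} = u_t + s·(1−u_t) − f·u_t = u_t·(1−s−f) + s.
Here 1−s−f = 0.676 and s = 0.018.
u_1 = 0.012000 × 0.676 + 0.018 = 0.026112.
u_2 = 0.026112 × 0.676 + 0.018 = 0.035652.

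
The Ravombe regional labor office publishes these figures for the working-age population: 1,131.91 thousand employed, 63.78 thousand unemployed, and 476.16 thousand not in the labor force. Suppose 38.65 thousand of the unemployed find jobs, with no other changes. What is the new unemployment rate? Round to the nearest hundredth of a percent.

Initially, labor force = 1,131.91 + 63.78 = 1,195.69 thousand, so u = 63.78/1,195.69 = 5.33%.
After the change, unemployed falls and employed rises by 38.65; labor force unchanged → E = 1,170.56, U = 25.13, labor force = 1,195.69 thousand.
New unemployment rate = 25.13 / 1,195.69 = 2.10%.

New unemployment rate ≈ 2.10%.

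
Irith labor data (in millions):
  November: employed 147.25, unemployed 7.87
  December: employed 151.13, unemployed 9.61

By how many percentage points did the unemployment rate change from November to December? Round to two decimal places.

The unemployment rate changed by +0.91 percentage points.

November: labor force = 147.25 + 7.87 = 155.12; u = 7.87/155.12 = 5.07%.
December: labor force = 151.13 + 9.61 = 160.74; u = 9.61/160.74 = 5.98%.
Change = 5.98% − 5.07% = +0.91 pp.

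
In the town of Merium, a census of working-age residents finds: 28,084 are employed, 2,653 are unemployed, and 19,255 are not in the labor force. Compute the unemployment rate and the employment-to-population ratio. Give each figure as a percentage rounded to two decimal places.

Labor force = employed + unemployed = 28,084 + 2,653 = 30,737.
Working-age population = 30,737 + 19,255 = 49,992.
Unemployment rate = 2,653 / 30,737 = 8.63%.
Employment-population ratio = 28,084 / 49,992 = 56.18%.

Unemployment rate ≈ 8.63%; employment-population ratio ≈ 56.18%.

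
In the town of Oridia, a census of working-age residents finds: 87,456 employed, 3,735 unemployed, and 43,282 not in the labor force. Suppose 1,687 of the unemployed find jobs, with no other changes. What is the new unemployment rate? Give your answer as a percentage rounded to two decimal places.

Initially, labor force = 87,456 + 3,735 = 91,191, so u = 3,735/91,191 = 4.10%.
After the change, unemployed falls and employed rises by 1,687; labor force unchanged → E = 89,143, U = 2,048, labor force = 91,191.
New unemployment rate = 2,048 / 91,191 = 2.25%.

New unemployment rate ≈ 2.25%.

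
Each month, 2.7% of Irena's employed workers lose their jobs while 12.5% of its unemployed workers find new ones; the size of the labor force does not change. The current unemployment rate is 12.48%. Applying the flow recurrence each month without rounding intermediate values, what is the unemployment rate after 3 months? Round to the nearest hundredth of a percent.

Unemployment rate after three months ≈ 14.54%.

With a fixed labor force, u_{t+1} = u_t + s·(1−u_t) − f·u_t = u_t·(1−s−f) + s.
Here 1−s−f = 0.848 and s = 0.027.
u_1 = 0.124800 × 0.848 + 0.027 = 0.132830.
u_2 = 0.132830 × 0.848 + 0.027 = 0.139640.
u_3 = 0.139640 × 0.848 + 0.027 = 0.145415.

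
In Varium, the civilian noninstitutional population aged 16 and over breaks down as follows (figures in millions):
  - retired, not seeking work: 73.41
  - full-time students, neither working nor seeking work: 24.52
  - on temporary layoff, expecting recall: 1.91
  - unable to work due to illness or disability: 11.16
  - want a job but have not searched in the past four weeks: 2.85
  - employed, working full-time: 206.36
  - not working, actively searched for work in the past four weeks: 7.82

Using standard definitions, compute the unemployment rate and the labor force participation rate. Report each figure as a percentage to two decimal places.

Employed = 206.36 million.
Unemployed = 1.91 + 7.82 = 9.73 million (jobless and actively searching, or on temporary layoff).
Labor force = 206.36 + 9.73 = 216.09 million.
Not in labor force = 73.41 + 24.52 + 11.16 + 2.85 = 111.94 million (those not working and not actively searching are outside the labor force — including those who want a job but have given up searching).
Civilian working-age population = 216.09 + 111.94 = 328.03 million.
Unemployment rate = 9.73 / 216.09 = 4.50%.
Labor force participation rate = 216.09 / 328.03 = 65.88%.

Unemployment rate ≈ 4.50%; labor force participation rate ≈ 65.88%.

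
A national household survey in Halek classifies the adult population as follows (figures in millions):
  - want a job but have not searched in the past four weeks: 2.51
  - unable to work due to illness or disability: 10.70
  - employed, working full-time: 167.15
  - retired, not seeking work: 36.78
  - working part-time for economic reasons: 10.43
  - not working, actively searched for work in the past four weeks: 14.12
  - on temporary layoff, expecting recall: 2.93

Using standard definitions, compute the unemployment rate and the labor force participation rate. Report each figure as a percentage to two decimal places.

Employed = 167.15 + 10.43 = 177.58 million (anyone who worked, including part-time for economic reasons, counts as employed).
Unemployed = 14.12 + 2.93 = 17.05 million (jobless and actively searching, or on temporary layoff).
Labor force = 177.58 + 17.05 = 194.63 million.
Not in labor force = 2.51 + 10.70 + 36.78 = 49.99 million (those not working and not actively searching are outside the labor force — including those who want a job but have given up searching).
Civilian working-age population = 194.63 + 49.99 = 244.62 million.
Unemployment rate = 17.05 / 194.63 = 8.76%.
Labor force participation rate = 194.63 / 244.62 = 79.56%.

Unemployment rate ≈ 8.76%; labor force participation rate ≈ 79.56%.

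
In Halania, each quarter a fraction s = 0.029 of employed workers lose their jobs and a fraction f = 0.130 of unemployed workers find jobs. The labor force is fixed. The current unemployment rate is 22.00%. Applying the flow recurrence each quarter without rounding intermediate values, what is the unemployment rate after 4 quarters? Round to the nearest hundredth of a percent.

Unemployment rate after four quarters ≈ 20.12%.

With a fixed labor force, u_{t+1} = u_t + s·(1−u_t) − f·u_t = u_t·(1−s−f) + s.
Here 1−s−f = 0.841 and s = 0.029.
u_1 = 0.220000 × 0.841 + 0.029 = 0.214020.
u_2 = 0.214020 × 0.841 + 0.029 = 0.208991.
u_3 = 0.208991 × 0.841 + 0.029 = 0.204761.
u_4 = 0.204761 × 0.841 + 0.029 = 0.201204.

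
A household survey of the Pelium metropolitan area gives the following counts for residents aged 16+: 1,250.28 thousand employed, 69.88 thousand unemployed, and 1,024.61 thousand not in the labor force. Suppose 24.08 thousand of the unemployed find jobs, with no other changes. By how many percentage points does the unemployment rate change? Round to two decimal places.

Initially, labor force = 1,250.28 + 69.88 = 1,320.16 thousand, so u = 69.88/1,320.16 = 5.29%.
After the change, unemployed falls and employed rises by 24.08; labor force unchanged → E = 1,274.36, U = 45.80, labor force = 1,320.16 thousand.
New unemployment rate = 45.80 / 1,320.16 = 3.47%.
Change = 3.47% − 5.29% = −1.82 percentage points.

The unemployment rate changes by −1.82 percentage points.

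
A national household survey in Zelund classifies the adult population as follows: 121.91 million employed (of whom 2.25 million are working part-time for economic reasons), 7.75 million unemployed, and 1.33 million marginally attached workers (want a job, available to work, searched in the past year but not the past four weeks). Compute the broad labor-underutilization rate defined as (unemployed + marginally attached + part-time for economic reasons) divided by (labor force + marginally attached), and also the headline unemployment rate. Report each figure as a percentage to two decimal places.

Labor force = 121.91 + 7.75 = 129.66 million.
Numerator = 7.75 + 1.33 + 2.25 = 11.33 million.
Denominator = 129.66 + 1.33 = 130.99 million.
Broad rate = 11.33 / 130.99 = 8.65%.
Headline unemployment rate = 7.75 / 129.66 = 5.98%.

Broad underutilization rate ≈ 8.65%; headline unemployment rate ≈ 5.98%.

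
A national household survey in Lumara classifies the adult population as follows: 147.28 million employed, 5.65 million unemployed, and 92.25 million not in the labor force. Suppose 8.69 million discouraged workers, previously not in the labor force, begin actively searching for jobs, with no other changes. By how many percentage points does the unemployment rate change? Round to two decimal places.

The unemployment rate changes by +5.18 percentage points.

Initially, labor force = 147.28 + 5.65 = 152.93 million, so u = 5.65/152.93 = 3.69%.
After the change, unemployed and labor force both rise by 8.69 → E = 147.28, U = 14.34, labor force = 161.62 million.
New unemployment rate = 14.34 / 161.62 = 8.87%.
Change = 8.87% − 3.69% = +5.18 percentage points.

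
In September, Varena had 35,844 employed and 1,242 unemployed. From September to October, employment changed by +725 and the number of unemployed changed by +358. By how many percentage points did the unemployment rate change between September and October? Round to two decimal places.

September: labor force = 35,844 + 1,242 = 37,086; u = 1,242/37,086 = 3.35%.
October: labor force = 36,569 + 1,600 = 38,169; u = 1,600/38,169 = 4.19%.
Change = 4.19% − 3.35% = +0.84 pp.

The unemployment rate changed by +0.84 percentage points.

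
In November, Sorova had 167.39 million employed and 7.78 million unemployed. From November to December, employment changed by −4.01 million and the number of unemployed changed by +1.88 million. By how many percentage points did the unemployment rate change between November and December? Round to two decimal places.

November: labor force = 167.39 + 7.78 = 175.17; u = 7.78/175.17 = 4.44%.
December: labor force = 163.38 + 9.66 = 173.04; u = 9.66/173.04 = 5.58%.
Change = 5.58% − 4.44% = +1.14 pp.

The unemployment rate changed by +1.14 percentage points.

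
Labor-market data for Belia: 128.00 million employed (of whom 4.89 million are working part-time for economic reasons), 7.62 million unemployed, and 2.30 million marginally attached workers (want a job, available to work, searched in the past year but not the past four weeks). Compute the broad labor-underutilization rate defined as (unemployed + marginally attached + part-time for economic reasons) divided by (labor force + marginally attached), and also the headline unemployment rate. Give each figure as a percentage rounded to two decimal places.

Broad underutilization rate ≈ 10.74%; headline unemployment rate ≈ 5.62%.

Labor force = 128.00 + 7.62 = 135.62 million.
Numerator = 7.62 + 2.30 + 4.89 = 14.81 million.
Denominator = 135.62 + 2.30 = 137.92 million.
Broad rate = 14.81 / 137.92 = 10.74%.
Headline unemployment rate = 7.62 / 135.62 = 5.62%.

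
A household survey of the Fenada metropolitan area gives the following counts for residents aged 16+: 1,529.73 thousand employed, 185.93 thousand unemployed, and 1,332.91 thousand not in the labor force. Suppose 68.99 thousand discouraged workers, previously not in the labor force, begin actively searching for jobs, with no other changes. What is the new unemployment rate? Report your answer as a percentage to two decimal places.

Initially, labor force = 1,529.73 + 185.93 = 1,715.66 thousand, so u = 185.93/1,715.66 = 10.84%.
After the change, unemployed and labor force both rise by 68.99 → E = 1,529.73, U = 254.92, labor force = 1,784.65 thousand.
New unemployment rate = 254.92 / 1,784.65 = 14.28%.

New unemployment rate ≈ 14.28%.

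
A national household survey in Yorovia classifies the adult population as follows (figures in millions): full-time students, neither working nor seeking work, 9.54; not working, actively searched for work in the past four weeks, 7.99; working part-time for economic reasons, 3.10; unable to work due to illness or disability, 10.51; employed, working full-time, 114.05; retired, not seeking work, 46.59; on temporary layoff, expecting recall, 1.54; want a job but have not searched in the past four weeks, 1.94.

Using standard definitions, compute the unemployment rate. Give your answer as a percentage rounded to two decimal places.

Employed = 3.10 + 114.05 = 117.15 million (anyone who worked, including part-time for economic reasons, counts as employed).
Unemployed = 7.99 + 1.54 = 9.53 million (jobless and actively searching, or on temporary layoff).
Labor force = 117.15 + 9.53 = 126.68 million.
Unemployment rate = 9.53 / 126.68 = 7.52%.

Unemployment rate ≈ 7.52%.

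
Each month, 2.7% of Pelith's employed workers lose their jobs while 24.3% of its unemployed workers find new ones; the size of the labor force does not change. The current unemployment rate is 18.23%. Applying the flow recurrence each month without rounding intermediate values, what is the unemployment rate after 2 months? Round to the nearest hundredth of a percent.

With a fixed labor force, u_{t+1} = u_t + s·(1−u_t) − f·u_t = u_t·(1−s−f) + s.
Here 1−s−f = 0.730 and s = 0.027.
u_1 = 0.182300 × 0.730 + 0.027 = 0.160079.
u_2 = 0.160079 × 0.730 + 0.027 = 0.143858.

Unemployment rate after two months ≈ 14.39%.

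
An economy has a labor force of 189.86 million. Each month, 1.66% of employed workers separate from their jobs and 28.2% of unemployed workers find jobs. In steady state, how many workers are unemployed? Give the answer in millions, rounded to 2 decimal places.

Steady-state unemployment rate u* = s/(s+f) = 1.66/(1.66+28.2) = 0.055593.
Unemployed = u* × labor force = 0.055593 × 189.86 ≈ 10.55 million.

About 10.55 million are unemployed in steady state.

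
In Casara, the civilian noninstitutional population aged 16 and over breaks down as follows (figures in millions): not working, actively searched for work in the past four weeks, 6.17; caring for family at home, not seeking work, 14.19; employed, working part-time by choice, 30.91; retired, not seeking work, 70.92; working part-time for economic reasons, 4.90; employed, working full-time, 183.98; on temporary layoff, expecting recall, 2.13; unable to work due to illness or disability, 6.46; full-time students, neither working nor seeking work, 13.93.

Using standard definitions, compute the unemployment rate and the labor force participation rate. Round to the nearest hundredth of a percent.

Unemployment rate ≈ 3.64%; labor force participation rate ≈ 68.37%.

Employed = 30.91 + 4.90 + 183.98 = 219.79 million (anyone who worked, including part-time for economic reasons, counts as employed).
Unemployed = 6.17 + 2.13 = 8.30 million (jobless and actively searching, or on temporary layoff).
Labor force = 219.79 + 8.30 = 228.09 million.
Not in labor force = 14.19 + 70.92 + 6.46 + 13.93 = 105.50 million (those not working and not actively searching are outside the labor force).
Civilian working-age population = 228.09 + 105.50 = 333.59 million.
Unemployment rate = 8.30 / 228.09 = 3.64%.
Labor force participation rate = 228.09 / 333.59 = 68.37%.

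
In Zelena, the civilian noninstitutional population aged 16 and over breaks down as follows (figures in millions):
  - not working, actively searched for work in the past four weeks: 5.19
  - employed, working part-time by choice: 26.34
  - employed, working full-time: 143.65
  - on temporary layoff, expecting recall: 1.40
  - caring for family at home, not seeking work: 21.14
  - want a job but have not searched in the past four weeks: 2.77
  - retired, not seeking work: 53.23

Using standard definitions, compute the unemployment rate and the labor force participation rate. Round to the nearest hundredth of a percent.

Unemployment rate ≈ 3.73%; labor force participation rate ≈ 69.60%.

Employed = 26.34 + 143.65 = 169.99 million.
Unemployed = 5.19 + 1.40 = 6.59 million (jobless and actively searching, or on temporary layoff).
Labor force = 169.99 + 6.59 = 176.58 million.
Not in labor force = 21.14 + 2.77 + 53.23 = 77.14 million (those not working and not actively searching are outside the labor force — including those who want a job but have given up searching).
Civilian working-age population = 176.58 + 77.14 = 253.72 million.
Unemployment rate = 6.59 / 176.58 = 3.73%.
Labor force participation rate = 176.58 / 253.72 = 69.60%.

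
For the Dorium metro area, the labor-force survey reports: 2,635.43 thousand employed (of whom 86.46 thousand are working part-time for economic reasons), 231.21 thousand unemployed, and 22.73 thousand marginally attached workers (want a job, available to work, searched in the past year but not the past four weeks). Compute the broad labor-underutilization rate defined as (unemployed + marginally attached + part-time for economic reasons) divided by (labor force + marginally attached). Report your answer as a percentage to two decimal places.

Labor force = 2,635.43 + 231.21 = 2,866.64 thousand.
Numerator = 231.21 + 22.73 + 86.46 = 340.40 thousand.
Denominator = 2,866.64 + 22.73 = 2,889.37 thousand.
Broad rate = 340.40 / 2,889.37 = 11.78%.

Broad underutilization rate ≈ 11.78%.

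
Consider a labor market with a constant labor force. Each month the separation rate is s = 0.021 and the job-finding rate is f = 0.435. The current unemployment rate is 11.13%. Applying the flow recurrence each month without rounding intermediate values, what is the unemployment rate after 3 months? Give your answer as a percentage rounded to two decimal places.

With a fixed labor force, u_{t+1} = u_t + s·(1−u_t) − f·u_t = u_t·(1−s−f) + s.
Here 1−s−f = 0.544 and s = 0.021.
u_1 = 0.111300 × 0.544 + 0.021 = 0.081547.
u_2 = 0.081547 × 0.544 + 0.021 = 0.065362.
u_3 = 0.065362 × 0.544 + 0.021 = 0.056557.

Unemployment rate after three months ≈ 5.66%.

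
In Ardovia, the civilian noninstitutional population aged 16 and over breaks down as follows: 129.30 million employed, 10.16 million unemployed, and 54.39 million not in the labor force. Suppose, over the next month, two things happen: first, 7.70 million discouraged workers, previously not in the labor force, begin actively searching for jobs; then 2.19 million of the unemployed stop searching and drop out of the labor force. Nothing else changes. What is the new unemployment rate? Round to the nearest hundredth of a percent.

New unemployment rate ≈ 10.81%.

Initially, labor force = 129.30 + 10.16 = 139.46 million, so u = 10.16/139.46 = 7.29%.
After the first change, unemployed and labor force both rise by 7.70 → E = 129.30, U = 17.86, labor force = 147.16 million.
After the second change, unemployed and labor force both fall by 2.19 → E = 129.30, U = 15.67, labor force = 144.97 million.
New unemployment rate = 15.67 / 144.97 = 10.81%.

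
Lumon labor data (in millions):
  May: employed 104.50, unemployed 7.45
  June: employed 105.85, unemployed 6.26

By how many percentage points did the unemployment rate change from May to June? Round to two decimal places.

May: labor force = 104.50 + 7.45 = 111.95; u = 7.45/111.95 = 6.65%.
June: labor force = 105.85 + 6.26 = 112.11; u = 6.26/112.11 = 5.58%.
Change = 5.58% − 6.65% = −1.07 pp.

The unemployment rate changed by −1.07 percentage points.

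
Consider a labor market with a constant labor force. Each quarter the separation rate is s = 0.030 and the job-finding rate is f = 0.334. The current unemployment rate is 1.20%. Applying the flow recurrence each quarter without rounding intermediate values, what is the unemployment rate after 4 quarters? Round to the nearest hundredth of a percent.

Unemployment rate after four quarters ≈ 7.09%.

With a fixed labor force, u_{t+1} = u_t + s·(1−u_t) − f·u_t = u_t·(1−s−f) + s.
Here 1−s−f = 0.636 and s = 0.030.
u_1 = 0.012000 × 0.636 + 0.030 = 0.037632.
u_2 = 0.037632 × 0.636 + 0.030 = 0.053934.
u_3 = 0.053934 × 0.636 + 0.030 = 0.064302.
u_4 = 0.064302 × 0.636 + 0.030 = 0.070896.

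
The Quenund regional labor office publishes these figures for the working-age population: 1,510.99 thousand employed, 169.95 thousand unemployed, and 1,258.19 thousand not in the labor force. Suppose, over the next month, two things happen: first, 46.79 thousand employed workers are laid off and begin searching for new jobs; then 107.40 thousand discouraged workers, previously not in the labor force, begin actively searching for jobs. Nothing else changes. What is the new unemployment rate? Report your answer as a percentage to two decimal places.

New unemployment rate ≈ 18.13%.

Initially, labor force = 1,510.99 + 169.95 = 1,680.94 thousand, so u = 169.95/1,680.94 = 10.11%.
After the first change, employed falls and unemployed rises by 46.79; labor force unchanged → E = 1,464.20, U = 216.74, labor force = 1,680.94 thousand.
After the second change, unemployed and labor force both rise by 107.40 → E = 1,464.20, U = 324.14, labor force = 1,788.34 thousand.
New unemployment rate = 324.14 / 1,788.34 = 18.13%.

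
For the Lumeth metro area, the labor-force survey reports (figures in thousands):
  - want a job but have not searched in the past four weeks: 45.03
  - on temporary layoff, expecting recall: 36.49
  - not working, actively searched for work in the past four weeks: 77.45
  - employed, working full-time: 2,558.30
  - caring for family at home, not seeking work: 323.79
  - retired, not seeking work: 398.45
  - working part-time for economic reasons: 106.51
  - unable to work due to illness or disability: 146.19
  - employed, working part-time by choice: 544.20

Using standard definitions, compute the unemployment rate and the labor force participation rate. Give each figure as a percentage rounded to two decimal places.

Employed = 2,558.30 + 106.51 + 544.20 = 3,209.01 thousand (anyone who worked, including part-time for economic reasons, counts as employed).
Unemployed = 36.49 + 77.45 = 113.94 thousand (jobless and actively searching, or on temporary layoff).
Labor force = 3,209.01 + 113.94 = 3,322.95 thousand.
Not in labor force = 45.03 + 323.79 + 398.45 + 146.19 = 913.46 thousand (those not working and not actively searching are outside the labor force — including those who want a job but have given up searching).
Civilian working-age population = 3,322.95 + 913.46 = 4,236.41 thousand.
Unemployment rate = 113.94 / 3,322.95 = 3.43%.
Labor force participation rate = 3,322.95 / 4,236.41 = 78.44%.

Unemployment rate ≈ 3.43%; labor force participation rate ≈ 78.44%.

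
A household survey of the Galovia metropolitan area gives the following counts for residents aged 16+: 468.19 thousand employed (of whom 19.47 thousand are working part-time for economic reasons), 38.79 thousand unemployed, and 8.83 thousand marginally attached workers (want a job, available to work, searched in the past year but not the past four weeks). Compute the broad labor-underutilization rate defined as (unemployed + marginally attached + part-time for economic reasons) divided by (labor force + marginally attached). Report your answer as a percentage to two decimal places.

Broad underutilization rate ≈ 13.01%.

Labor force = 468.19 + 38.79 = 506.98 thousand.
Numerator = 38.79 + 8.83 + 19.47 = 67.09 thousand.
Denominator = 506.98 + 8.83 = 515.81 thousand.
Broad rate = 67.09 / 515.81 = 13.01%.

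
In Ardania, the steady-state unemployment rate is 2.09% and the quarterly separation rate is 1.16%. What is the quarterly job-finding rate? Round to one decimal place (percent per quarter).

Job-finding rate ≈ 54.3% per quarter.

From u* = s/(s+f): f = s·(1−u)/u.
f = 1.16 × (1 − 0.0209) / 0.0209 = 1.1358 / 0.0209 ≈ 54.3% per quarter.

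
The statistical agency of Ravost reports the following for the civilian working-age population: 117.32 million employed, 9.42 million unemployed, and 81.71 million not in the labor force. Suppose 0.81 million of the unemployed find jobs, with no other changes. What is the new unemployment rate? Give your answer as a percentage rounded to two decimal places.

Initially, labor force = 117.32 + 9.42 = 126.74 million, so u = 9.42/126.74 = 7.43%.
After the change, unemployed falls and employed rises by 0.81; labor force unchanged → E = 118.13, U = 8.61, labor force = 126.74 million.
New unemployment rate = 8.61 / 126.74 = 6.79%.

New unemployment rate ≈ 6.79%.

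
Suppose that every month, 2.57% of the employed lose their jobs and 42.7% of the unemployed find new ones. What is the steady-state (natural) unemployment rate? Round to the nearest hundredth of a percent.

Steady-state unemployment rate ≈ 5.68%.

At steady state the flows balance: s·E = f·U, so U/(E+U) = s/(s+f).
u* = 2.57 / (2.57 + 42.7) = 2.57 / 45.27 = 5.68%.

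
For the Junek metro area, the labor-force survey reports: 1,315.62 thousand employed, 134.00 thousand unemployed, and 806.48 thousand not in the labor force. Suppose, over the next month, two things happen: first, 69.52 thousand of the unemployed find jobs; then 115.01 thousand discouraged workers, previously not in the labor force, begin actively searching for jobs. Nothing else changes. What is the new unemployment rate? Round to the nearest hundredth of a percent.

New unemployment rate ≈ 11.47%.

Initially, labor force = 1,315.62 + 134.00 = 1,449.62 thousand, so u = 134.00/1,449.62 = 9.24%.
After the first change, unemployed falls and employed rises by 69.52; labor force unchanged → E = 1,385.14, U = 64.48, labor force = 1,449.62 thousand.
After the second change, unemployed and labor force both rise by 115.01 → E = 1,385.14, U = 179.49, labor force = 1,564.63 thousand.
New unemployment rate = 179.49 / 1,564.63 = 11.47%.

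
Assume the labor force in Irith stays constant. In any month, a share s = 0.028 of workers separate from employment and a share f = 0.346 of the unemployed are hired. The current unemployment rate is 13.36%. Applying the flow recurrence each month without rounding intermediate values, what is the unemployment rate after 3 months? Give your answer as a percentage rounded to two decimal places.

With a fixed labor force, u_{t+1} = u_t + s·(1−u_t) − f·u_t = u_t·(1−s−f) + s.
Here 1−s−f = 0.626 and s = 0.028.
u_1 = 0.133600 × 0.626 + 0.028 = 0.111634.
u_2 = 0.111634 × 0.626 + 0.028 = 0.097883.
u_3 = 0.097883 × 0.626 + 0.028 = 0.089275.

Unemployment rate after three months ≈ 8.93%.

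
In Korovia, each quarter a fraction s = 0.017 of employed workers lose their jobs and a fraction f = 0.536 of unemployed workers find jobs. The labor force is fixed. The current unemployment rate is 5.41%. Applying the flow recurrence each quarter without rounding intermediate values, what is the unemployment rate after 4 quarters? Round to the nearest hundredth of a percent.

With a fixed labor force, u_{t+1} = u_t + s·(1−u_t) − f·u_t = u_t·(1−s−f) + s.
Here 1−s−f = 0.447 and s = 0.017.
u_1 = 0.054100 × 0.447 + 0.017 = 0.041183.
u_2 = 0.041183 × 0.447 + 0.017 = 0.035409.
u_3 = 0.035409 × 0.447 + 0.017 = 0.032828.
u_4 = 0.032828 × 0.447 + 0.017 = 0.031674.

Unemployment rate after four quarters ≈ 3.17%.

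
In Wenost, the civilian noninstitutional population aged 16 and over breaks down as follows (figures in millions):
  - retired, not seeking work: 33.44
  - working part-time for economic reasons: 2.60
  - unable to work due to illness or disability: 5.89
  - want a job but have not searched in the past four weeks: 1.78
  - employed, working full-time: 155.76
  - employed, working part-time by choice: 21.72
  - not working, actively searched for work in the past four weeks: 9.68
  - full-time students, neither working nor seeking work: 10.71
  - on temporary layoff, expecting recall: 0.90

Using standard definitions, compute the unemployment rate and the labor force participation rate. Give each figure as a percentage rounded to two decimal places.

Unemployment rate ≈ 5.55%; labor force participation rate ≈ 78.63%.

Employed = 2.60 + 155.76 + 21.72 = 180.08 million (anyone who worked, including part-time for economic reasons, counts as employed).
Unemployed = 9.68 + 0.90 = 10.58 million (jobless and actively searching, or on temporary layoff).
Labor force = 180.08 + 10.58 = 190.66 million.
Not in labor force = 33.44 + 5.89 + 1.78 + 10.71 = 51.82 million (those not working and not actively searching are outside the labor force — including those who want a job but have given up searching).
Civilian working-age population = 190.66 + 51.82 = 242.48 million.
Unemployment rate = 10.58 / 190.66 = 5.55%.
Labor force participation rate = 190.66 / 242.48 = 78.63%.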